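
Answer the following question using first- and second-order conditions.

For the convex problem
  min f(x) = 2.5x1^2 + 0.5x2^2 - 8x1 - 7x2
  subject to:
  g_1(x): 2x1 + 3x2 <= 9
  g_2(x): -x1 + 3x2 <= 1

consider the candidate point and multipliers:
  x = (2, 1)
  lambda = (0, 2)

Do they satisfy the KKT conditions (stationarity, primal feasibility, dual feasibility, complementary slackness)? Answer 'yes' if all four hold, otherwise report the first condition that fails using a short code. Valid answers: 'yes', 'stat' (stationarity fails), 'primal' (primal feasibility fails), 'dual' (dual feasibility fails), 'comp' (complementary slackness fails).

Gradient of f: grad f(x) = Q x + c = (2, -6)
Constraint values g_i(x) = a_i^T x - b_i:
  g_1((2, 1)) = -2
  g_2((2, 1)) = 0
Stationarity residual: grad f(x) + sum_i lambda_i a_i = (0, 0)
  -> stationarity OK
Primal feasibility (all g_i <= 0): OK
Dual feasibility (all lambda_i >= 0): OK
Complementary slackness (lambda_i * g_i(x) = 0 for all i): OK

Verdict: yes, KKT holds.

yes


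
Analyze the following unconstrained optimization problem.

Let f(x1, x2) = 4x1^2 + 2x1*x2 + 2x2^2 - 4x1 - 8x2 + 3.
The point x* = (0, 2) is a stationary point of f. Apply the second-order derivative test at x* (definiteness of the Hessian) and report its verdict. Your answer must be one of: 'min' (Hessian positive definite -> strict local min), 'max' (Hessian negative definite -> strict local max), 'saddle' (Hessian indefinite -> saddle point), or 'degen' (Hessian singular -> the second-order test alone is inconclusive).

Compute the Hessian H = grad^2 f:
  H = [[8, 2], [2, 4]]
Verify stationarity: grad f(x*) = H x* + g = (0, 0).
Eigenvalues of H: 3.1716, 8.8284.
Both eigenvalues > 0, so H is positive definite -> x* is a strict local min.

min


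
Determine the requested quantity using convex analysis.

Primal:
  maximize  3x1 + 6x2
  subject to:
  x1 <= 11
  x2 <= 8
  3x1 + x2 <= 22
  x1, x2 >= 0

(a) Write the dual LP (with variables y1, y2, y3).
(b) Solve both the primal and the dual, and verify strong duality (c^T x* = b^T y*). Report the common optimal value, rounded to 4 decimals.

The standard primal-dual pair for 'max c^T x s.t. A x <= b, x >= 0' is:
  Dual:  min b^T y  s.t.  A^T y >= c,  y >= 0.

So the dual LP is:
  minimize  11y1 + 8y2 + 22y3
  subject to:
    y1 + 3y3 >= 3
    y2 + y3 >= 6
    y1, y2, y3 >= 0

Solving the primal: x* = (4.6667, 8).
  primal value c^T x* = 62.
Solving the dual: y* = (0, 5, 1).
  dual value b^T y* = 62.
Strong duality: c^T x* = b^T y*. Confirmed.

62


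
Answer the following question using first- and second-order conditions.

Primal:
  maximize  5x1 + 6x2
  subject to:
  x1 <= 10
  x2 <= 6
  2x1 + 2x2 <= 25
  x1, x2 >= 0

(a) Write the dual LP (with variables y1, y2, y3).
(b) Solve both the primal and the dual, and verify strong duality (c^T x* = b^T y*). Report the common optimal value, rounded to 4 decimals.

The standard primal-dual pair for 'max c^T x s.t. A x <= b, x >= 0' is:
  Dual:  min b^T y  s.t.  A^T y >= c,  y >= 0.

So the dual LP is:
  minimize  10y1 + 6y2 + 25y3
  subject to:
    y1 + 2y3 >= 5
    y2 + 2y3 >= 6
    y1, y2, y3 >= 0

Solving the primal: x* = (6.5, 6).
  primal value c^T x* = 68.5.
Solving the dual: y* = (0, 1, 2.5).
  dual value b^T y* = 68.5.
Strong duality: c^T x* = b^T y*. Confirmed.

68.5


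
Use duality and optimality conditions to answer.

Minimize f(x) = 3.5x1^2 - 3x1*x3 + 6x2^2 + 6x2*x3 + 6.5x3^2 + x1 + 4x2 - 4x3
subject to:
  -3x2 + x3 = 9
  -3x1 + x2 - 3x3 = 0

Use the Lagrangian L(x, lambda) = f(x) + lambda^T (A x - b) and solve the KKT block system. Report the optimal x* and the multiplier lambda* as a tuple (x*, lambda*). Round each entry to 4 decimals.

Form the Lagrangian:
  L(x, lambda) = (1/2) x^T Q x + c^T x + lambda^T (A x - b)
Stationarity (grad_x L = 0): Q x + c + A^T lambda = 0.
Primal feasibility: A x = b.

This gives the KKT block system:
  [ Q   A^T ] [ x     ]   [-c ]
  [ A    0  ] [ lambda ] = [ b ]

Solving the linear system:
  x*      = (-1.7408, -2.7222, 0.8334)
  lambda* = (-9.4093, -4.5619)
  f(x*)   = 34.3603

x* = (-1.7408, -2.7222, 0.8334), lambda* = (-9.4093, -4.5619)


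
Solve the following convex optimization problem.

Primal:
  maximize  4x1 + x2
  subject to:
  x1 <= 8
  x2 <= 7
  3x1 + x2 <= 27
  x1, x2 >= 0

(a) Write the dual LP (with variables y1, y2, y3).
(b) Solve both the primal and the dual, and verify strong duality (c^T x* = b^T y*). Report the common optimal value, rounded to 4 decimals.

The standard primal-dual pair for 'max c^T x s.t. A x <= b, x >= 0' is:
  Dual:  min b^T y  s.t.  A^T y >= c,  y >= 0.

So the dual LP is:
  minimize  8y1 + 7y2 + 27y3
  subject to:
    y1 + 3y3 >= 4
    y2 + y3 >= 1
    y1, y2, y3 >= 0

Solving the primal: x* = (8, 3).
  primal value c^T x* = 35.
Solving the dual: y* = (1, 0, 1).
  dual value b^T y* = 35.
Strong duality: c^T x* = b^T y*. Confirmed.

35


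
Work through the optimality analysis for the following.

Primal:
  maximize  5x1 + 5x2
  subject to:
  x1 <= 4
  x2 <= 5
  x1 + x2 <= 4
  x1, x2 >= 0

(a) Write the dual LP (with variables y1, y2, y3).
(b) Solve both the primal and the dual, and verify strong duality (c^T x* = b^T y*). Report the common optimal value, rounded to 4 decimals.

The standard primal-dual pair for 'max c^T x s.t. A x <= b, x >= 0' is:
  Dual:  min b^T y  s.t.  A^T y >= c,  y >= 0.

So the dual LP is:
  minimize  4y1 + 5y2 + 4y3
  subject to:
    y1 + y3 >= 5
    y2 + y3 >= 5
    y1, y2, y3 >= 0

Solving the primal: x* = (0, 4).
  primal value c^T x* = 20.
Solving the dual: y* = (0, 0, 5).
  dual value b^T y* = 20.
Strong duality: c^T x* = b^T y*. Confirmed.

20


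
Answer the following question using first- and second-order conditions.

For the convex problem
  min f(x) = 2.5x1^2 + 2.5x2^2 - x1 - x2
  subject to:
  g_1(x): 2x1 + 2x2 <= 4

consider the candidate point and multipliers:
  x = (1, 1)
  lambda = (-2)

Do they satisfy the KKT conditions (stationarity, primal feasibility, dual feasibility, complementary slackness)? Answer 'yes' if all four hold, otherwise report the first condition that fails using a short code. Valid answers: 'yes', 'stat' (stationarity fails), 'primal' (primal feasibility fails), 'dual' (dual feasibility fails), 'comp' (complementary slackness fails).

Gradient of f: grad f(x) = Q x + c = (4, 4)
Constraint values g_i(x) = a_i^T x - b_i:
  g_1((1, 1)) = 0
Stationarity residual: grad f(x) + sum_i lambda_i a_i = (0, 0)
  -> stationarity OK
Primal feasibility (all g_i <= 0): OK
Dual feasibility (all lambda_i >= 0): FAILS
Complementary slackness (lambda_i * g_i(x) = 0 for all i): OK

Verdict: the first failing condition is dual_feasibility -> dual.

dual


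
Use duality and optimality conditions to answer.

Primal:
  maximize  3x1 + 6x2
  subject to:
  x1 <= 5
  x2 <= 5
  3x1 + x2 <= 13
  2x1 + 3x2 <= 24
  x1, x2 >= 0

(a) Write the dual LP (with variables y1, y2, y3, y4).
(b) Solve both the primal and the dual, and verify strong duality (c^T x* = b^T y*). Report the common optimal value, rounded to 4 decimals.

The standard primal-dual pair for 'max c^T x s.t. A x <= b, x >= 0' is:
  Dual:  min b^T y  s.t.  A^T y >= c,  y >= 0.

So the dual LP is:
  minimize  5y1 + 5y2 + 13y3 + 24y4
  subject to:
    y1 + 3y3 + 2y4 >= 3
    y2 + y3 + 3y4 >= 6
    y1, y2, y3, y4 >= 0

Solving the primal: x* = (2.6667, 5).
  primal value c^T x* = 38.
Solving the dual: y* = (0, 5, 1, 0).
  dual value b^T y* = 38.
Strong duality: c^T x* = b^T y*. Confirmed.

38


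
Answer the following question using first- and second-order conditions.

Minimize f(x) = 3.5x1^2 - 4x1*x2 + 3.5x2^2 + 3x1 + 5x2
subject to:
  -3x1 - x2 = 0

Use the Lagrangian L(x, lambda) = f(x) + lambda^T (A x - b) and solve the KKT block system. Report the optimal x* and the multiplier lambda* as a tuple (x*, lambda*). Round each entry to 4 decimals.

Form the Lagrangian:
  L(x, lambda) = (1/2) x^T Q x + c^T x + lambda^T (A x - b)
Stationarity (grad_x L = 0): Q x + c + A^T lambda = 0.
Primal feasibility: A x = b.

This gives the KKT block system:
  [ Q   A^T ] [ x     ]   [-c ]
  [ A    0  ] [ lambda ] = [ b ]

Solving the linear system:
  x*      = (0.1277, -0.383)
  lambda* = (1.8085)
  f(x*)   = -0.766

x* = (0.1277, -0.383), lambda* = (1.8085)


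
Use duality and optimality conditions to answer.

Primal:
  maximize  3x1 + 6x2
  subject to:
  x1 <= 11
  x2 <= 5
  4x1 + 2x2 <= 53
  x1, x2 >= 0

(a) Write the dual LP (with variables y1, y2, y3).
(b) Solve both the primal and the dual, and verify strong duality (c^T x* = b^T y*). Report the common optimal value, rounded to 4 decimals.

The standard primal-dual pair for 'max c^T x s.t. A x <= b, x >= 0' is:
  Dual:  min b^T y  s.t.  A^T y >= c,  y >= 0.

So the dual LP is:
  minimize  11y1 + 5y2 + 53y3
  subject to:
    y1 + 4y3 >= 3
    y2 + 2y3 >= 6
    y1, y2, y3 >= 0

Solving the primal: x* = (10.75, 5).
  primal value c^T x* = 62.25.
Solving the dual: y* = (0, 4.5, 0.75).
  dual value b^T y* = 62.25.
Strong duality: c^T x* = b^T y*. Confirmed.

62.25


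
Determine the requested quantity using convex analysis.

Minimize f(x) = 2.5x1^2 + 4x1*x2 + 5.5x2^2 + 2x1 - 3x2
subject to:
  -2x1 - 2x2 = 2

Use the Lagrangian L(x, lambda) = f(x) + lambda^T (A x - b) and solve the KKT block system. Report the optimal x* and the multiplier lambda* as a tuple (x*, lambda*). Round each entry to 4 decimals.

Form the Lagrangian:
  L(x, lambda) = (1/2) x^T Q x + c^T x + lambda^T (A x - b)
Stationarity (grad_x L = 0): Q x + c + A^T lambda = 0.
Primal feasibility: A x = b.

This gives the KKT block system:
  [ Q   A^T ] [ x     ]   [-c ]
  [ A    0  ] [ lambda ] = [ b ]

Solving the linear system:
  x*      = (-1.5, 0.5)
  lambda* = (-1.75)
  f(x*)   = -0.5

x* = (-1.5, 0.5), lambda* = (-1.75)


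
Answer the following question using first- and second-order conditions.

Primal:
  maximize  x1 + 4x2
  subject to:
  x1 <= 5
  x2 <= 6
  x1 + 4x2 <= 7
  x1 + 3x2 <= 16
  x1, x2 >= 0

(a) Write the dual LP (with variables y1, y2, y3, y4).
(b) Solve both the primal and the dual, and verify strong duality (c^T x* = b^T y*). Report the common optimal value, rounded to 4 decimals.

The standard primal-dual pair for 'max c^T x s.t. A x <= b, x >= 0' is:
  Dual:  min b^T y  s.t.  A^T y >= c,  y >= 0.

So the dual LP is:
  minimize  5y1 + 6y2 + 7y3 + 16y4
  subject to:
    y1 + y3 + y4 >= 1
    y2 + 4y3 + 3y4 >= 4
    y1, y2, y3, y4 >= 0

Solving the primal: x* = (0, 1.75).
  primal value c^T x* = 7.
Solving the dual: y* = (0, 0, 1, 0).
  dual value b^T y* = 7.
Strong duality: c^T x* = b^T y*. Confirmed.

7


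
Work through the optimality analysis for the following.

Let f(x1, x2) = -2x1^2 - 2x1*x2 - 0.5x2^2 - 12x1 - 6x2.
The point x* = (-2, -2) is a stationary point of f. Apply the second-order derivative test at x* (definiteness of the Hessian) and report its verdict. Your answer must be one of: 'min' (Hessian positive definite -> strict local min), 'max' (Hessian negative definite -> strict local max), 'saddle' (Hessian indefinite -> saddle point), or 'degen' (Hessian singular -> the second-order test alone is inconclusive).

Compute the Hessian H = grad^2 f:
  H = [[-4, -2], [-2, -1]]
Verify stationarity: grad f(x*) = H x* + g = (0, 0).
Eigenvalues of H: -5, 0.
H has a zero eigenvalue (singular; negative semidefinite but not definite), so H is neither positive definite, negative definite, nor indefinite. The second-order test alone is inconclusive -> degen.
(Indeed, f is constant along the null direction of H through x*, so x* is not a strict local extremum.)

degen


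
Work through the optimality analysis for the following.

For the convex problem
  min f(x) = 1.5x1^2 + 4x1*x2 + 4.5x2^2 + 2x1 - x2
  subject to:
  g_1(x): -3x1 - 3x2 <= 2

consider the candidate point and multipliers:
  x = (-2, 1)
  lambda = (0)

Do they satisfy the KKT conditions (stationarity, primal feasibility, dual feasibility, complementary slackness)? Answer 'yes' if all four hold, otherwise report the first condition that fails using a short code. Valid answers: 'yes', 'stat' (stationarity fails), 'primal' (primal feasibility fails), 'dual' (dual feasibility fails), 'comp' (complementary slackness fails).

Gradient of f: grad f(x) = Q x + c = (0, 0)
Constraint values g_i(x) = a_i^T x - b_i:
  g_1((-2, 1)) = 1
Stationarity residual: grad f(x) + sum_i lambda_i a_i = (0, 0)
  -> stationarity OK
Primal feasibility (all g_i <= 0): FAILS
Dual feasibility (all lambda_i >= 0): OK
Complementary slackness (lambda_i * g_i(x) = 0 for all i): OK

Verdict: the first failing condition is primal_feasibility -> primal.

primal


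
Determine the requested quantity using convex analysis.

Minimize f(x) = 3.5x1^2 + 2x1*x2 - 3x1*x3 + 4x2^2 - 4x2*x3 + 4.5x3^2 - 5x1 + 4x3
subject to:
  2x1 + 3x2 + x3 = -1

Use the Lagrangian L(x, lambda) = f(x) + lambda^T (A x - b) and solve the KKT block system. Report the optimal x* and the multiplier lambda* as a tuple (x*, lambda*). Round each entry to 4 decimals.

Form the Lagrangian:
  L(x, lambda) = (1/2) x^T Q x + c^T x + lambda^T (A x - b)
Stationarity (grad_x L = 0): Q x + c + A^T lambda = 0.
Primal feasibility: A x = b.

This gives the KKT block system:
  [ Q   A^T ] [ x     ]   [-c ]
  [ A    0  ] [ lambda ] = [ b ]

Solving the linear system:
  x*      = (0.5451, -0.5203, -0.5293)
  lambda* = (0.3183)
  f(x*)   = -2.2624

x* = (0.5451, -0.5203, -0.5293), lambda* = (0.3183)


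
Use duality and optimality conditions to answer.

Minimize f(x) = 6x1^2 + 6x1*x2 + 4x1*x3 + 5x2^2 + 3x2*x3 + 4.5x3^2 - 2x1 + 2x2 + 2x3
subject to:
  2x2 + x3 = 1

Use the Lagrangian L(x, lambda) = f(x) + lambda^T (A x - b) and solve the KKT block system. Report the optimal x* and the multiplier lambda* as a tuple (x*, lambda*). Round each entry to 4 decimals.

Form the Lagrangian:
  L(x, lambda) = (1/2) x^T Q x + c^T x + lambda^T (A x - b)
Stationarity (grad_x L = 0): Q x + c + A^T lambda = 0.
Primal feasibility: A x = b.

This gives the KKT block system:
  [ Q   A^T ] [ x     ]   [-c ]
  [ A    0  ] [ lambda ] = [ b ]

Solving the linear system:
  x*      = (-0.0842, 0.495, 0.0099)
  lambda* = (-3.2376)
  f(x*)   = 2.2079

x* = (-0.0842, 0.495, 0.0099), lambda* = (-3.2376)


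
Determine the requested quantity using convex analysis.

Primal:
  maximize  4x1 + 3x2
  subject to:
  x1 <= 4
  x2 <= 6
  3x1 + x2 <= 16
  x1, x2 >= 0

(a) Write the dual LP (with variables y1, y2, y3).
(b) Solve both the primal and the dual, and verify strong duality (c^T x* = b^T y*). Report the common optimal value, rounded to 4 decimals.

The standard primal-dual pair for 'max c^T x s.t. A x <= b, x >= 0' is:
  Dual:  min b^T y  s.t.  A^T y >= c,  y >= 0.

So the dual LP is:
  minimize  4y1 + 6y2 + 16y3
  subject to:
    y1 + 3y3 >= 4
    y2 + y3 >= 3
    y1, y2, y3 >= 0

Solving the primal: x* = (3.3333, 6).
  primal value c^T x* = 31.3333.
Solving the dual: y* = (0, 1.6667, 1.3333).
  dual value b^T y* = 31.3333.
Strong duality: c^T x* = b^T y*. Confirmed.

31.3333


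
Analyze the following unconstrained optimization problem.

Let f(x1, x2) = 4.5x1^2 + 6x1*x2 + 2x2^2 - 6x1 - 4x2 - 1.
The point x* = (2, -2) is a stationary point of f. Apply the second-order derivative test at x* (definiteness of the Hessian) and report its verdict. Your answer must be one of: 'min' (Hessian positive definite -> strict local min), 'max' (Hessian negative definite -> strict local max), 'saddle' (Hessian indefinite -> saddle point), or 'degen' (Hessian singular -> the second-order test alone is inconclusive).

Compute the Hessian H = grad^2 f:
  H = [[9, 6], [6, 4]]
Verify stationarity: grad f(x*) = H x* + g = (0, 0).
Eigenvalues of H: 0, 13.
H has a zero eigenvalue (singular; positive semidefinite but not definite), so H is neither positive definite, negative definite, nor indefinite. The second-order test alone is inconclusive -> degen.
(Indeed, f is constant along the null direction of H through x*, so x* is not a strict local extremum.)

degen


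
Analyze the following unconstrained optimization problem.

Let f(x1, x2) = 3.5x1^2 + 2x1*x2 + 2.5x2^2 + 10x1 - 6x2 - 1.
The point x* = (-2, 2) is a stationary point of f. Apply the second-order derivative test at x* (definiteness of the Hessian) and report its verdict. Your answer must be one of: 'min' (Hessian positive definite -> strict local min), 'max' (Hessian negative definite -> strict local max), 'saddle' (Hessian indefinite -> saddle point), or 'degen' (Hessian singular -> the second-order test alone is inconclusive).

Compute the Hessian H = grad^2 f:
  H = [[7, 2], [2, 5]]
Verify stationarity: grad f(x*) = H x* + g = (0, 0).
Eigenvalues of H: 3.7639, 8.2361.
Both eigenvalues > 0, so H is positive definite -> x* is a strict local min.

min


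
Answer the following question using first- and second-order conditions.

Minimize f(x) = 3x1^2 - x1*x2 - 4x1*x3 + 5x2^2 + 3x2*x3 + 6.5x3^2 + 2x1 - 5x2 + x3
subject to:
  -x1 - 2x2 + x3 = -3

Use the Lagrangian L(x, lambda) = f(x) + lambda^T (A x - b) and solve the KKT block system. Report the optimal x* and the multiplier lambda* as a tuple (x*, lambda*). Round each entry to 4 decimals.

Form the Lagrangian:
  L(x, lambda) = (1/2) x^T Q x + c^T x + lambda^T (A x - b)
Stationarity (grad_x L = 0): Q x + c + A^T lambda = 0.
Primal feasibility: A x = b.

This gives the KKT block system:
  [ Q   A^T ] [ x     ]   [-c ]
  [ A    0  ] [ lambda ] = [ b ]

Solving the linear system:
  x*      = (-0.058, 1.2319, -0.5942)
  lambda* = (2.7971)
  f(x*)   = 0.7609

x* = (-0.058, 1.2319, -0.5942), lambda* = (2.7971)


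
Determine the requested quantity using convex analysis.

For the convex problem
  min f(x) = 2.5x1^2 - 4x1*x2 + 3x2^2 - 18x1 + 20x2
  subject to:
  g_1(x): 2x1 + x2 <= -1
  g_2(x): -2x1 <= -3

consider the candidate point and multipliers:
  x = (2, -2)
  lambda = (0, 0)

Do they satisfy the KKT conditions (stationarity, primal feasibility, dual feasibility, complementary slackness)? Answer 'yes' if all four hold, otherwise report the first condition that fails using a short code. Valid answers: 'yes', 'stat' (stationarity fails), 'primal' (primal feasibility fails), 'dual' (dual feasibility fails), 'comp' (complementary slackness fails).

Gradient of f: grad f(x) = Q x + c = (0, 0)
Constraint values g_i(x) = a_i^T x - b_i:
  g_1((2, -2)) = 3
  g_2((2, -2)) = -1
Stationarity residual: grad f(x) + sum_i lambda_i a_i = (0, 0)
  -> stationarity OK
Primal feasibility (all g_i <= 0): FAILS
Dual feasibility (all lambda_i >= 0): OK
Complementary slackness (lambda_i * g_i(x) = 0 for all i): OK

Verdict: the first failing condition is primal_feasibility -> primal.

primal


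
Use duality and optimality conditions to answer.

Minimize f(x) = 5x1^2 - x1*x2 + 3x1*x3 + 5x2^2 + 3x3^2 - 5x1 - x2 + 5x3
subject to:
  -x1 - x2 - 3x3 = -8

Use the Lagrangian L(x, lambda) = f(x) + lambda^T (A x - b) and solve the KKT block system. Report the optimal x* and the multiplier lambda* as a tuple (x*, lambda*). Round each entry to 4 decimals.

Form the Lagrangian:
  L(x, lambda) = (1/2) x^T Q x + c^T x + lambda^T (A x - b)
Stationarity (grad_x L = 0): Q x + c + A^T lambda = 0.
Primal feasibility: A x = b.

This gives the KKT block system:
  [ Q   A^T ] [ x     ]   [-c ]
  [ A    0  ] [ lambda ] = [ b ]

Solving the linear system:
  x*      = (0.5882, 0.8235, 2.1961)
  lambda* = (6.6471)
  f(x*)   = 30.1961

x* = (0.5882, 0.8235, 2.1961), lambda* = (6.6471)


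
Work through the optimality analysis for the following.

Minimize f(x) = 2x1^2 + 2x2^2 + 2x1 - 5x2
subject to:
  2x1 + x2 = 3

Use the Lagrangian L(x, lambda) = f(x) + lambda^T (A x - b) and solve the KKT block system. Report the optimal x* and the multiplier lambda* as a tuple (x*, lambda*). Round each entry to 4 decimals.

Form the Lagrangian:
  L(x, lambda) = (1/2) x^T Q x + c^T x + lambda^T (A x - b)
Stationarity (grad_x L = 0): Q x + c + A^T lambda = 0.
Primal feasibility: A x = b.

This gives the KKT block system:
  [ Q   A^T ] [ x     ]   [-c ]
  [ A    0  ] [ lambda ] = [ b ]

Solving the linear system:
  x*      = (0.6, 1.8)
  lambda* = (-2.2)
  f(x*)   = -0.6

x* = (0.6, 1.8), lambda* = (-2.2)


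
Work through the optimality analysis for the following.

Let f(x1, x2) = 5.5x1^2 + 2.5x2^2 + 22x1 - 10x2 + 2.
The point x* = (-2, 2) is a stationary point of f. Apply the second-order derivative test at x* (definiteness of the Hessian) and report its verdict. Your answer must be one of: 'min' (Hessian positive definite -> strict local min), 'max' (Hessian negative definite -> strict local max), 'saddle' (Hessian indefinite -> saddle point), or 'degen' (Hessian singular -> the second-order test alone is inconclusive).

Compute the Hessian H = grad^2 f:
  H = [[11, 0], [0, 5]]
Verify stationarity: grad f(x*) = H x* + g = (0, 0).
Eigenvalues of H: 5, 11.
Both eigenvalues > 0, so H is positive definite -> x* is a strict local min.

min


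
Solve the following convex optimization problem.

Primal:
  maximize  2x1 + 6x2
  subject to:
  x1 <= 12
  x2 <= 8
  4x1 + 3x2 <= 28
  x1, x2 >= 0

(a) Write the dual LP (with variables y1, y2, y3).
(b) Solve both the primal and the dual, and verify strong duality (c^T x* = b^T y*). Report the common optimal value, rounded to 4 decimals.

The standard primal-dual pair for 'max c^T x s.t. A x <= b, x >= 0' is:
  Dual:  min b^T y  s.t.  A^T y >= c,  y >= 0.

So the dual LP is:
  minimize  12y1 + 8y2 + 28y3
  subject to:
    y1 + 4y3 >= 2
    y2 + 3y3 >= 6
    y1, y2, y3 >= 0

Solving the primal: x* = (1, 8).
  primal value c^T x* = 50.
Solving the dual: y* = (0, 4.5, 0.5).
  dual value b^T y* = 50.
Strong duality: c^T x* = b^T y*. Confirmed.

50


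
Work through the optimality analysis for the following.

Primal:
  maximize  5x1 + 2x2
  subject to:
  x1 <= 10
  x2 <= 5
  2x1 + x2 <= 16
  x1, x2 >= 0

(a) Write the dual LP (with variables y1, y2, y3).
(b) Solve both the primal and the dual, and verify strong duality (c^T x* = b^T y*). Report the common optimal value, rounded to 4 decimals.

The standard primal-dual pair for 'max c^T x s.t. A x <= b, x >= 0' is:
  Dual:  min b^T y  s.t.  A^T y >= c,  y >= 0.

So the dual LP is:
  minimize  10y1 + 5y2 + 16y3
  subject to:
    y1 + 2y3 >= 5
    y2 + y3 >= 2
    y1, y2, y3 >= 0

Solving the primal: x* = (8, 0).
  primal value c^T x* = 40.
Solving the dual: y* = (0, 0, 2.5).
  dual value b^T y* = 40.
Strong duality: c^T x* = b^T y*. Confirmed.

40


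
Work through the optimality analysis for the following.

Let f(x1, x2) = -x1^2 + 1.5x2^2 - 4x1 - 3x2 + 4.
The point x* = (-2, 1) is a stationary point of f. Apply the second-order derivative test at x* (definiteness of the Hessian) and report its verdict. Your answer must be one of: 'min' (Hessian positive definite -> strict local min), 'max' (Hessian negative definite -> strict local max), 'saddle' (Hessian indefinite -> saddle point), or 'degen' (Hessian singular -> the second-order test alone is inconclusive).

Compute the Hessian H = grad^2 f:
  H = [[-2, 0], [0, 3]]
Verify stationarity: grad f(x*) = H x* + g = (0, 0).
Eigenvalues of H: -2, 3.
Eigenvalues have mixed signs, so H is indefinite -> x* is a saddle point.

saddle


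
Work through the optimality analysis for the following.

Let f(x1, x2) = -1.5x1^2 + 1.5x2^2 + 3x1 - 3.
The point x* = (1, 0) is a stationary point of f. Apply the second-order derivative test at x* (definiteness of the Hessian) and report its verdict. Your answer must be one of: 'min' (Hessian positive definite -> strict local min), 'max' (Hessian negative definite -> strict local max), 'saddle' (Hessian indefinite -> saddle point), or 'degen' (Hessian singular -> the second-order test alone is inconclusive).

Compute the Hessian H = grad^2 f:
  H = [[-3, 0], [0, 3]]
Verify stationarity: grad f(x*) = H x* + g = (0, 0).
Eigenvalues of H: -3, 3.
Eigenvalues have mixed signs, so H is indefinite -> x* is a saddle point.

saddle


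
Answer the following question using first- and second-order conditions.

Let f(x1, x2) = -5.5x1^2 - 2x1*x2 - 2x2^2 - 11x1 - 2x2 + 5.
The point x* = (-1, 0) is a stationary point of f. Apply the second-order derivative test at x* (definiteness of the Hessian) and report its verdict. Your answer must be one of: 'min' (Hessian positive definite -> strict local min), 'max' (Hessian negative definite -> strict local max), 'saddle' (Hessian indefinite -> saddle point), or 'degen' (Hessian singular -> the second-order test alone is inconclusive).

Compute the Hessian H = grad^2 f:
  H = [[-11, -2], [-2, -4]]
Verify stationarity: grad f(x*) = H x* + g = (0, 0).
Eigenvalues of H: -11.5311, -3.4689.
Both eigenvalues < 0, so H is negative definite -> x* is a strict local max.

max


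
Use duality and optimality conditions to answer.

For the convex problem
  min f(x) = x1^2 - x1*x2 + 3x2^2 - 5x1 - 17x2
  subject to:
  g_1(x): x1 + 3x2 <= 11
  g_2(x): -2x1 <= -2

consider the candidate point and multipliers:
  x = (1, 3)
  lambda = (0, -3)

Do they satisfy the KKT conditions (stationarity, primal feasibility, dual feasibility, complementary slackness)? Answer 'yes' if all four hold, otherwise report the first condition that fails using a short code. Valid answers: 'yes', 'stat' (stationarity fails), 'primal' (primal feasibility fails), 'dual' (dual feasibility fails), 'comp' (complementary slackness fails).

Gradient of f: grad f(x) = Q x + c = (-6, 0)
Constraint values g_i(x) = a_i^T x - b_i:
  g_1((1, 3)) = -1
  g_2((1, 3)) = 0
Stationarity residual: grad f(x) + sum_i lambda_i a_i = (0, 0)
  -> stationarity OK
Primal feasibility (all g_i <= 0): OK
Dual feasibility (all lambda_i >= 0): FAILS
Complementary slackness (lambda_i * g_i(x) = 0 for all i): OK

Verdict: the first failing condition is dual_feasibility -> dual.

dual


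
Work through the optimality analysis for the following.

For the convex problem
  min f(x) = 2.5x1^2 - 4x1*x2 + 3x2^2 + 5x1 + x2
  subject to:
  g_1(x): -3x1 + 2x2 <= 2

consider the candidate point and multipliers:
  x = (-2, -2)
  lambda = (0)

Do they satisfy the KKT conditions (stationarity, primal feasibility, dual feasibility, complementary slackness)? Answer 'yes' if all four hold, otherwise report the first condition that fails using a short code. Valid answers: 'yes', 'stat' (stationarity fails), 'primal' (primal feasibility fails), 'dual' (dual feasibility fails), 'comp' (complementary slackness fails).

Gradient of f: grad f(x) = Q x + c = (3, -3)
Constraint values g_i(x) = a_i^T x - b_i:
  g_1((-2, -2)) = 0
Stationarity residual: grad f(x) + sum_i lambda_i a_i = (3, -3)
  -> stationarity FAILS
Primal feasibility (all g_i <= 0): OK
Dual feasibility (all lambda_i >= 0): OK
Complementary slackness (lambda_i * g_i(x) = 0 for all i): OK

Verdict: the first failing condition is stationarity -> stat.

stat


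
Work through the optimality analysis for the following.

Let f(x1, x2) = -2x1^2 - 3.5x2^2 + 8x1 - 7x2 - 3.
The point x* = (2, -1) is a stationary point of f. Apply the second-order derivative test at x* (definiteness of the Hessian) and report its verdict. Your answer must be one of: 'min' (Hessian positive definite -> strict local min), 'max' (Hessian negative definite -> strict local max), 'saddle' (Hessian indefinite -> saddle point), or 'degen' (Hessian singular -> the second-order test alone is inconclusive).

Compute the Hessian H = grad^2 f:
  H = [[-4, 0], [0, -7]]
Verify stationarity: grad f(x*) = H x* + g = (0, 0).
Eigenvalues of H: -7, -4.
Both eigenvalues < 0, so H is negative definite -> x* is a strict local max.

max


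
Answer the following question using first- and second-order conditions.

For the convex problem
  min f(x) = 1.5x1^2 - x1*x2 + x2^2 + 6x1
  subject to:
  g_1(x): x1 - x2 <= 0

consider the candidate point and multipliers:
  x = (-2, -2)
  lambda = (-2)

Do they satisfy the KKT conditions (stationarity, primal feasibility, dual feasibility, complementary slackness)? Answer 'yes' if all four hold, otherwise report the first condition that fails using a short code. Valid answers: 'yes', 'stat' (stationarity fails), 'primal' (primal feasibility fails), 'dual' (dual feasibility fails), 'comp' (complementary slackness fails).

Gradient of f: grad f(x) = Q x + c = (2, -2)
Constraint values g_i(x) = a_i^T x - b_i:
  g_1((-2, -2)) = 0
Stationarity residual: grad f(x) + sum_i lambda_i a_i = (0, 0)
  -> stationarity OK
Primal feasibility (all g_i <= 0): OK
Dual feasibility (all lambda_i >= 0): FAILS
Complementary slackness (lambda_i * g_i(x) = 0 for all i): OK

Verdict: the first failing condition is dual_feasibility -> dual.

dual


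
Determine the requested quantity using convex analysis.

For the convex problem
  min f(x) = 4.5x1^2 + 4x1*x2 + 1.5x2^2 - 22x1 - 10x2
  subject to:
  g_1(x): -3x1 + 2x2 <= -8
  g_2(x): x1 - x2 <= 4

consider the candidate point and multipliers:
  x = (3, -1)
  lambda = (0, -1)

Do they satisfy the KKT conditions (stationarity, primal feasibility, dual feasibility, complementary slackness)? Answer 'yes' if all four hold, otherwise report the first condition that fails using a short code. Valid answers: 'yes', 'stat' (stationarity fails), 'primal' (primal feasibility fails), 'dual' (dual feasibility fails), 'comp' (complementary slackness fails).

Gradient of f: grad f(x) = Q x + c = (1, -1)
Constraint values g_i(x) = a_i^T x - b_i:
  g_1((3, -1)) = -3
  g_2((3, -1)) = 0
Stationarity residual: grad f(x) + sum_i lambda_i a_i = (0, 0)
  -> stationarity OK
Primal feasibility (all g_i <= 0): OK
Dual feasibility (all lambda_i >= 0): FAILS
Complementary slackness (lambda_i * g_i(x) = 0 for all i): OK

Verdict: the first failing condition is dual_feasibility -> dual.

dual


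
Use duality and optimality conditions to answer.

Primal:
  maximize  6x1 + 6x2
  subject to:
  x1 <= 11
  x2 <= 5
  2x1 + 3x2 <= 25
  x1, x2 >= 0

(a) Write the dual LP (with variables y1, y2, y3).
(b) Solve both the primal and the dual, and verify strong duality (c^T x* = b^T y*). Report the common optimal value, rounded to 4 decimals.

The standard primal-dual pair for 'max c^T x s.t. A x <= b, x >= 0' is:
  Dual:  min b^T y  s.t.  A^T y >= c,  y >= 0.

So the dual LP is:
  minimize  11y1 + 5y2 + 25y3
  subject to:
    y1 + 2y3 >= 6
    y2 + 3y3 >= 6
    y1, y2, y3 >= 0

Solving the primal: x* = (11, 1).
  primal value c^T x* = 72.
Solving the dual: y* = (2, 0, 2).
  dual value b^T y* = 72.
Strong duality: c^T x* = b^T y*. Confirmed.

72


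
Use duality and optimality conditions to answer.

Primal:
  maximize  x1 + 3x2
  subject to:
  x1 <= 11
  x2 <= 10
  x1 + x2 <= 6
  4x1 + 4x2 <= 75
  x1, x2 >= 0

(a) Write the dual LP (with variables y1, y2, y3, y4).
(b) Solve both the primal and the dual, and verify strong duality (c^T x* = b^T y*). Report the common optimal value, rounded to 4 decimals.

The standard primal-dual pair for 'max c^T x s.t. A x <= b, x >= 0' is:
  Dual:  min b^T y  s.t.  A^T y >= c,  y >= 0.

So the dual LP is:
  minimize  11y1 + 10y2 + 6y3 + 75y4
  subject to:
    y1 + y3 + 4y4 >= 1
    y2 + y3 + 4y4 >= 3
    y1, y2, y3, y4 >= 0

Solving the primal: x* = (0, 6).
  primal value c^T x* = 18.
Solving the dual: y* = (0, 0, 3, 0).
  dual value b^T y* = 18.
Strong duality: c^T x* = b^T y*. Confirmed.

18


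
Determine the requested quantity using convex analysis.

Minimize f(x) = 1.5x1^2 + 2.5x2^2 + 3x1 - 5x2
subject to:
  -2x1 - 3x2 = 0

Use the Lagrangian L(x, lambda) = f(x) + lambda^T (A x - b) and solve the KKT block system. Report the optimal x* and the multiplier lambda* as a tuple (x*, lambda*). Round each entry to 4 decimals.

Form the Lagrangian:
  L(x, lambda) = (1/2) x^T Q x + c^T x + lambda^T (A x - b)
Stationarity (grad_x L = 0): Q x + c + A^T lambda = 0.
Primal feasibility: A x = b.

This gives the KKT block system:
  [ Q   A^T ] [ x     ]   [-c ]
  [ A    0  ] [ lambda ] = [ b ]

Solving the linear system:
  x*      = (-1.2128, 0.8085)
  lambda* = (-0.3191)
  f(x*)   = -3.8404

x* = (-1.2128, 0.8085), lambda* = (-0.3191)


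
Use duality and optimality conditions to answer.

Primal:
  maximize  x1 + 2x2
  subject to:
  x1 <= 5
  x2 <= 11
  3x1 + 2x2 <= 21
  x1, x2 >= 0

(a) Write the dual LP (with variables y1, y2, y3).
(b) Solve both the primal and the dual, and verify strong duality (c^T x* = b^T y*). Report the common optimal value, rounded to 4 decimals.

The standard primal-dual pair for 'max c^T x s.t. A x <= b, x >= 0' is:
  Dual:  min b^T y  s.t.  A^T y >= c,  y >= 0.

So the dual LP is:
  minimize  5y1 + 11y2 + 21y3
  subject to:
    y1 + 3y3 >= 1
    y2 + 2y3 >= 2
    y1, y2, y3 >= 0

Solving the primal: x* = (0, 10.5).
  primal value c^T x* = 21.
Solving the dual: y* = (0, 0, 1).
  dual value b^T y* = 21.
Strong duality: c^T x* = b^T y*. Confirmed.

21


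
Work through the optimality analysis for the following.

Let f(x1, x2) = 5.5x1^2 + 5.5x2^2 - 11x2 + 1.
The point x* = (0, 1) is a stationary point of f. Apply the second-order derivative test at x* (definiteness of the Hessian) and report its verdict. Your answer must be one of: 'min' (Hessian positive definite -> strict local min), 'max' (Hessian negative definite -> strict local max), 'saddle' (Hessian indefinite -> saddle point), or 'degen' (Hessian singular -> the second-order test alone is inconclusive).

Compute the Hessian H = grad^2 f:
  H = [[11, 0], [0, 11]]
Verify stationarity: grad f(x*) = H x* + g = (0, 0).
Eigenvalues of H: 11, 11.
Both eigenvalues > 0, so H is positive definite -> x* is a strict local min.

min


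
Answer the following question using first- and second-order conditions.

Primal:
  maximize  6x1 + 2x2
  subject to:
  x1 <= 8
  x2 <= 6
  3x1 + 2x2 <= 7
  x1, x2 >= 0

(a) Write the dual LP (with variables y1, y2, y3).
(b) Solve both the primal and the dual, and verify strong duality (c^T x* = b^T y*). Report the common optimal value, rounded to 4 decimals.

The standard primal-dual pair for 'max c^T x s.t. A x <= b, x >= 0' is:
  Dual:  min b^T y  s.t.  A^T y >= c,  y >= 0.

So the dual LP is:
  minimize  8y1 + 6y2 + 7y3
  subject to:
    y1 + 3y3 >= 6
    y2 + 2y3 >= 2
    y1, y2, y3 >= 0

Solving the primal: x* = (2.3333, 0).
  primal value c^T x* = 14.
Solving the dual: y* = (0, 0, 2).
  dual value b^T y* = 14.
Strong duality: c^T x* = b^T y*. Confirmed.

14


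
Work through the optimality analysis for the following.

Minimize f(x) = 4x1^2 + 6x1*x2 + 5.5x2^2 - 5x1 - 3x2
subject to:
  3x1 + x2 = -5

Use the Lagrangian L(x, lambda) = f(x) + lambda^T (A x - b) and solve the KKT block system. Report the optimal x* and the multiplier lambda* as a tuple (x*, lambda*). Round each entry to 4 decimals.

Form the Lagrangian:
  L(x, lambda) = (1/2) x^T Q x + c^T x + lambda^T (A x - b)
Stationarity (grad_x L = 0): Q x + c + A^T lambda = 0.
Primal feasibility: A x = b.

This gives the KKT block system:
  [ Q   A^T ] [ x     ]   [-c ]
  [ A    0  ] [ lambda ] = [ b ]

Solving the linear system:
  x*      = (-1.9577, 0.8732)
  lambda* = (5.1408)
  f(x*)   = 16.4366

x* = (-1.9577, 0.8732), lambda* = (5.1408)


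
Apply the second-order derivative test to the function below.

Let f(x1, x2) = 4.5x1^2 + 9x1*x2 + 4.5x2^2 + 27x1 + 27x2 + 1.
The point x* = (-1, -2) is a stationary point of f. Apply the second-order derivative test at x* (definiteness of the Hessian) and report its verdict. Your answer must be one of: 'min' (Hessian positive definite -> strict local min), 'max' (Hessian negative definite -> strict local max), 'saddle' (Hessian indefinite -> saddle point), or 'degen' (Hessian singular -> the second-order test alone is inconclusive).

Compute the Hessian H = grad^2 f:
  H = [[9, 9], [9, 9]]
Verify stationarity: grad f(x*) = H x* + g = (0, 0).
Eigenvalues of H: 0, 18.
H has a zero eigenvalue (singular; positive semidefinite but not definite), so H is neither positive definite, negative definite, nor indefinite. The second-order test alone is inconclusive -> degen.
(Indeed, f is constant along the null direction of H through x*, so x* is not a strict local extremum.)

degen


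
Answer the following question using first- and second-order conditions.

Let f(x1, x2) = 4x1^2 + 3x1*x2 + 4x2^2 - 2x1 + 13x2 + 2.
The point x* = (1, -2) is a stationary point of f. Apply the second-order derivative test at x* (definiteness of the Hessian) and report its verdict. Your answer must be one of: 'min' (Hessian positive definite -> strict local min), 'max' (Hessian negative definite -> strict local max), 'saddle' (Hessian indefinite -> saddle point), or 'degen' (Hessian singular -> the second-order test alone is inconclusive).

Compute the Hessian H = grad^2 f:
  H = [[8, 3], [3, 8]]
Verify stationarity: grad f(x*) = H x* + g = (0, 0).
Eigenvalues of H: 5, 11.
Both eigenvalues > 0, so H is positive definite -> x* is a strict local min.

min


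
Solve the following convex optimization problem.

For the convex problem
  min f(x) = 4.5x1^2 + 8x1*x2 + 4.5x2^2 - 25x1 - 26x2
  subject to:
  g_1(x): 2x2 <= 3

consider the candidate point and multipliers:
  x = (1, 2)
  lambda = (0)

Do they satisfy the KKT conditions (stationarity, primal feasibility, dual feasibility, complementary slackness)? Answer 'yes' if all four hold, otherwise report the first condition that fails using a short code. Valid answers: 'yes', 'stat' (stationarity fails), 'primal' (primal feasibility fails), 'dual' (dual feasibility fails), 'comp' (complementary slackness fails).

Gradient of f: grad f(x) = Q x + c = (0, 0)
Constraint values g_i(x) = a_i^T x - b_i:
  g_1((1, 2)) = 1
Stationarity residual: grad f(x) + sum_i lambda_i a_i = (0, 0)
  -> stationarity OK
Primal feasibility (all g_i <= 0): FAILS
Dual feasibility (all lambda_i >= 0): OK
Complementary slackness (lambda_i * g_i(x) = 0 for all i): OK

Verdict: the first failing condition is primal_feasibility -> primal.

primal


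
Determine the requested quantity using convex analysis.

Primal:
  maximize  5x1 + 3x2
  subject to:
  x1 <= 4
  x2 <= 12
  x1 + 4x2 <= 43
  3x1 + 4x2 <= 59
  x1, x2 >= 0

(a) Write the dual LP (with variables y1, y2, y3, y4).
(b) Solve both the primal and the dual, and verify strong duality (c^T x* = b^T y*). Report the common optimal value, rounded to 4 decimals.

The standard primal-dual pair for 'max c^T x s.t. A x <= b, x >= 0' is:
  Dual:  min b^T y  s.t.  A^T y >= c,  y >= 0.

So the dual LP is:
  minimize  4y1 + 12y2 + 43y3 + 59y4
  subject to:
    y1 + y3 + 3y4 >= 5
    y2 + 4y3 + 4y4 >= 3
    y1, y2, y3, y4 >= 0

Solving the primal: x* = (4, 9.75).
  primal value c^T x* = 49.25.
Solving the dual: y* = (4.25, 0, 0.75, 0).
  dual value b^T y* = 49.25.
Strong duality: c^T x* = b^T y*. Confirmed.

49.25


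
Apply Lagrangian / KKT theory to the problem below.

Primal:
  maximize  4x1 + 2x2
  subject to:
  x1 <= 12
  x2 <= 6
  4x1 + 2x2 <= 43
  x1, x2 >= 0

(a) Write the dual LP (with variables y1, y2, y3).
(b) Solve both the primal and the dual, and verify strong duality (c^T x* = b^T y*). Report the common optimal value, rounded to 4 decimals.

The standard primal-dual pair for 'max c^T x s.t. A x <= b, x >= 0' is:
  Dual:  min b^T y  s.t.  A^T y >= c,  y >= 0.

So the dual LP is:
  minimize  12y1 + 6y2 + 43y3
  subject to:
    y1 + 4y3 >= 4
    y2 + 2y3 >= 2
    y1, y2, y3 >= 0

Solving the primal: x* = (10.75, 0).
  primal value c^T x* = 43.
Solving the dual: y* = (0, 0, 1).
  dual value b^T y* = 43.
Strong duality: c^T x* = b^T y*. Confirmed.

43


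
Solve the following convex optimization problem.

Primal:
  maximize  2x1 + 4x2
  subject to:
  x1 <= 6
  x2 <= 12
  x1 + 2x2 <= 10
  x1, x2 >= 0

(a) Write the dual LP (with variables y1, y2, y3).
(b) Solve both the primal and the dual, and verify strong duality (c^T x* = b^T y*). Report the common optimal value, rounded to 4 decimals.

The standard primal-dual pair for 'max c^T x s.t. A x <= b, x >= 0' is:
  Dual:  min b^T y  s.t.  A^T y >= c,  y >= 0.

So the dual LP is:
  minimize  6y1 + 12y2 + 10y3
  subject to:
    y1 + y3 >= 2
    y2 + 2y3 >= 4
    y1, y2, y3 >= 0

Solving the primal: x* = (0, 5).
  primal value c^T x* = 20.
Solving the dual: y* = (0, 0, 2).
  dual value b^T y* = 20.
Strong duality: c^T x* = b^T y*. Confirmed.

20


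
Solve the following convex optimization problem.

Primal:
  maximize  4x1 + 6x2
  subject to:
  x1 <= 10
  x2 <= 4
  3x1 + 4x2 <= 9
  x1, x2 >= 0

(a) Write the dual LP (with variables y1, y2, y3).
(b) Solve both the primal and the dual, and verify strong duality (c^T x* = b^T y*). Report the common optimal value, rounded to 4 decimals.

The standard primal-dual pair for 'max c^T x s.t. A x <= b, x >= 0' is:
  Dual:  min b^T y  s.t.  A^T y >= c,  y >= 0.

So the dual LP is:
  minimize  10y1 + 4y2 + 9y3
  subject to:
    y1 + 3y3 >= 4
    y2 + 4y3 >= 6
    y1, y2, y3 >= 0

Solving the primal: x* = (0, 2.25).
  primal value c^T x* = 13.5.
Solving the dual: y* = (0, 0, 1.5).
  dual value b^T y* = 13.5.
Strong duality: c^T x* = b^T y*. Confirmed.

13.5
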